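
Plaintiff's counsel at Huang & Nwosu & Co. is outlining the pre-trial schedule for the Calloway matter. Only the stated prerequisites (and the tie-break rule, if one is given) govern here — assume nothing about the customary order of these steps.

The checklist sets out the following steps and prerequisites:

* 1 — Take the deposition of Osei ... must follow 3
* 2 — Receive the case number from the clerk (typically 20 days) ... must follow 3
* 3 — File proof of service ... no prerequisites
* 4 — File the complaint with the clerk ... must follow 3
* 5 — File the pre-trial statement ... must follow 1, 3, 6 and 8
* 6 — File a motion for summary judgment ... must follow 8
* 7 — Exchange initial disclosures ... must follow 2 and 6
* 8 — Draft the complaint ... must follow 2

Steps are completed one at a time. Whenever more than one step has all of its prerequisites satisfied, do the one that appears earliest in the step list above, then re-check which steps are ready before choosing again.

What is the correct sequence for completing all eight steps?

3 is the only step with nothing outstanding, so it goes first.
Ready: 1, 2 and 4. 1 is listed earlier → 1.
Ready: 2 and 4. 2 is listed earlier → 2.
8 now also ready, so the ready set is {4, 8}; 4 is listed earlier → 4.
8 needed 2, now all done → 8.
Next only 6 has its prerequisites met → 6.
Now 5 and 7 have their prerequisites met. 5 is listed earlier, so 5 next.
7 needed 2 and 6, now all done → 7.

3, 1, 2, 4, 8, 6, 5, 7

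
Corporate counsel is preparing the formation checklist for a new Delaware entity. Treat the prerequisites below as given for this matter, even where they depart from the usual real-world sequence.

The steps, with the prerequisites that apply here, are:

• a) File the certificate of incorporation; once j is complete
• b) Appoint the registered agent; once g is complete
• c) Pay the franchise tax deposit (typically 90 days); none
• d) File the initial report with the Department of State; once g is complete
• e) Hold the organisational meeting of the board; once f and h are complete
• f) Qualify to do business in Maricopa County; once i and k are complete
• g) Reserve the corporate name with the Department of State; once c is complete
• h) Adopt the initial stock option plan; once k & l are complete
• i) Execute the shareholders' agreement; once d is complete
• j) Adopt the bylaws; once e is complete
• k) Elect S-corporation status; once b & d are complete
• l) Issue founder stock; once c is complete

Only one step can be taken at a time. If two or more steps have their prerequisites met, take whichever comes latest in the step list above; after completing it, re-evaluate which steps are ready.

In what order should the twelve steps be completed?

c, l, g, d, i, b, k, h, f, e, j, a

c has no prerequisites → c first.
l and g are both available; l is listed later → l.
g is the only step now ready → g.
d and b are both available; d is listed later → d.
Now i and b have their prerequisites met. i is listed later, so i next.
b needed g, now all done → b.
k is the only step now ready → k.
Now h and f have their prerequisites met. h is listed later, so h next.
f needed k and i, now all done → f.
e needed h and f, now all done → e.
j is the only step now ready → j.
Next only a has its prerequisites met → a.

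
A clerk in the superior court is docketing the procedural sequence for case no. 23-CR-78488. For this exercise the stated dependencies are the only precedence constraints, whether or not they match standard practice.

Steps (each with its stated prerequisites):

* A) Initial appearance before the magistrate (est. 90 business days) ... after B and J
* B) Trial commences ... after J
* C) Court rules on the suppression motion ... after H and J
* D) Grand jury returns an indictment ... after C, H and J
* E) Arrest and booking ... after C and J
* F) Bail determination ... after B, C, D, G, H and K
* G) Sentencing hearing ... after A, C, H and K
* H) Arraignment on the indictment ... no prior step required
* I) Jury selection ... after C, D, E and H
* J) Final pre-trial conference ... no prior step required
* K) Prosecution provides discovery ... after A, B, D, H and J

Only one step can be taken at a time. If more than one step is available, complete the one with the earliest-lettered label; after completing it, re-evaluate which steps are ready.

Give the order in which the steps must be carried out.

Nothing is required for H and J. H has the earlier label → H first.
Next only J has its prerequisites met → J.
B and C are both available; B has the earlier label → B.
A and C are both available; A has the earlier label → A.
C needed H and J, now all done → C.
Ready: D and E. D has the earlier label → D.
Now E and K have their prerequisites met. E has the earlier label, so E next.
I now also ready, so the ready set is {I, K}; I has the earlier label → I.
K needed A, B, D, H and J, now all done → K.
That leaves G as the only ready step → G.
F is the only step now ready → F.

H, J, B, A, C, D, E, I, K, G, F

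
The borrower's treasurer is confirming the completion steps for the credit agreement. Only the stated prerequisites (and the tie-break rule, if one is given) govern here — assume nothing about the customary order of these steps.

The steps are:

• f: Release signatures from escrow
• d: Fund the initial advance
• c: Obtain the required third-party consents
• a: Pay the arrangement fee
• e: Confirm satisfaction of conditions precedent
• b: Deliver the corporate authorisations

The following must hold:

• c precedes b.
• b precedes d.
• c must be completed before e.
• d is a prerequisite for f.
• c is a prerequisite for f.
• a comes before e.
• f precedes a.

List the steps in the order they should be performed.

c is the only step with nothing outstanding, so it goes first.
Next only b has its prerequisites met → b.
d needed b, now all done → d.
f needed d and c, now all done → f.
a needed f, now all done → a.
e needed c and a, now all done → e.

c → b → d → f → a → e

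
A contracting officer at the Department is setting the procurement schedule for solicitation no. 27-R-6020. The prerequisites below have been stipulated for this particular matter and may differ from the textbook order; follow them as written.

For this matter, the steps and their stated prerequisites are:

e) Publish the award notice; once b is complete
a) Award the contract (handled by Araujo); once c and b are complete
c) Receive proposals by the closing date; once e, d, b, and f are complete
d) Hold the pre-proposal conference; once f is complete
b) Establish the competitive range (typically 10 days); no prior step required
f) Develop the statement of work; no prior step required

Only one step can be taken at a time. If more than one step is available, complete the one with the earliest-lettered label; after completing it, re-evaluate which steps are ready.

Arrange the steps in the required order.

Nothing is required for b and f. b has the earlier label → b first.
e and f are both available; e has the earlier label → e.
Next only f has its prerequisites met → f.
Next only d has its prerequisites met → d.
Next only c has its prerequisites met → c.
a is the only step now ready → a.

b → e → f → d → c → a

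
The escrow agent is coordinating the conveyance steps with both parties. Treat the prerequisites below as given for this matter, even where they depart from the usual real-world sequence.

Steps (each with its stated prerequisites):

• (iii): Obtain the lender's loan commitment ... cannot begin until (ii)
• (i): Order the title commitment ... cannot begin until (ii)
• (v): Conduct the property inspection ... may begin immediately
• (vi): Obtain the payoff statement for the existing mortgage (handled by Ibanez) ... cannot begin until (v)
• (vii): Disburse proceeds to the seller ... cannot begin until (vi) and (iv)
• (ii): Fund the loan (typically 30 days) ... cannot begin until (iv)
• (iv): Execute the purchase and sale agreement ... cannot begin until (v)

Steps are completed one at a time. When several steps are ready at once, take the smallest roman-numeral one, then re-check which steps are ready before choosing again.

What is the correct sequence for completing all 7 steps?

(v) (iv) (ii) (i) (iii) (vi) (vii)

(v) is the only step with nothing outstanding, so it goes first.
Ready: (iv) and (vi). (iv) has the earlier label → (iv).
(ii) and (vi) are both available; (ii) has the earlier label → (ii).
(i), (iii) and (vi) are all available; (i) has the earlier label → (i).
(iii) and (vi) are both available; (iii) has the earlier label → (iii).
(vi) needed (v), now all done → (vi).
(vii) needed (iv) and (vi), now all done → (vii).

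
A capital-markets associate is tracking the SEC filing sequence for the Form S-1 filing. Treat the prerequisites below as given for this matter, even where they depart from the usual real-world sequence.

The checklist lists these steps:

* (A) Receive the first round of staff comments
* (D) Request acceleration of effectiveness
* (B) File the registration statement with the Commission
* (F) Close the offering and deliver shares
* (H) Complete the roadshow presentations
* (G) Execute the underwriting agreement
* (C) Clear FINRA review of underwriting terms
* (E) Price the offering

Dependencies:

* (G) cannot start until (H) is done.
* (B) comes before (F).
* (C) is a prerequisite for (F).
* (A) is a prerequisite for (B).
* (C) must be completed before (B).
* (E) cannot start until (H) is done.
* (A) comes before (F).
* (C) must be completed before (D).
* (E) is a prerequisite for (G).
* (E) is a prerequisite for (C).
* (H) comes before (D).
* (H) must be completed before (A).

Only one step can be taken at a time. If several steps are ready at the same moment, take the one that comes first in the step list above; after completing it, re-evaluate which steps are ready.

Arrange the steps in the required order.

(H) has no prerequisites → (H) first.
Now (A) and (E) have their prerequisites met. (A) is listed earlier, so (A) next.
Next only (E) has its prerequisites met → (E).
Ready: (G) and (C). (G) is listed earlier → (G).
(C) needed (E), now all done → (C).
(D) and (B) are both available; (D) is listed earlier → (D).
Next only (B) has its prerequisites met → (B).
Next only (F) has its prerequisites met → (F).

(H) → (A) → (E) → (G) → (C) → (D) → (B) → (F)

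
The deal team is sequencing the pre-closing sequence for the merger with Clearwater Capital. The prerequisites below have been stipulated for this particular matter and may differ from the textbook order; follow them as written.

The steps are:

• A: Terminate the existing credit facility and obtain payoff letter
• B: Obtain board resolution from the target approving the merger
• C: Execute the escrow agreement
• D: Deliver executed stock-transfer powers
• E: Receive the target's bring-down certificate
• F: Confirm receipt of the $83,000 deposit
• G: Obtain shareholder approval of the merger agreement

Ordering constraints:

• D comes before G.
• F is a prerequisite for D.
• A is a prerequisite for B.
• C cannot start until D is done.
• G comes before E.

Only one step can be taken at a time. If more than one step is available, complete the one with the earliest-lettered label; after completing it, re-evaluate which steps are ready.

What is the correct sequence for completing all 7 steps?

A and F have no prerequisites; A has the earlier label, so A is first.
Ready: B and F. B has the earlier label → B.
That leaves F as the only ready step → F.
D needed F, now all done → D.
Now C and G have their prerequisites met. C has the earlier label, so C next.
Next only G has its prerequisites met → G.
That leaves E as the only ready step → E.

A B F D C G E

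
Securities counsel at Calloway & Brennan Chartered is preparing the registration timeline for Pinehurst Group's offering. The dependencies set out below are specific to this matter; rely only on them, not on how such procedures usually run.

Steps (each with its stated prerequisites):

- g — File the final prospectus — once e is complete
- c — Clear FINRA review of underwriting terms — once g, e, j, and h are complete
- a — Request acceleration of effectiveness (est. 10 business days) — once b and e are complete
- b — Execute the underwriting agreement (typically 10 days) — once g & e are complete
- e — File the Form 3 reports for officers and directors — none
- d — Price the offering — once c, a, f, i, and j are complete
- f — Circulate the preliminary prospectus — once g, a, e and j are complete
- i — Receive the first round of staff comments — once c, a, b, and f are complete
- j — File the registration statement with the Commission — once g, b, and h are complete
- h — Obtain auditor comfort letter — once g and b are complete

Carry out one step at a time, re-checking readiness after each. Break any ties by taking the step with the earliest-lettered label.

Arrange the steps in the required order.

e is the only step with nothing outstanding, so it goes first.
Next only g has its prerequisites met → g.
b needed e and g, now all done → b.
Ready: a and h. a has the earlier label → a.
h is the only step now ready → h.
That leaves j as the only ready step → j.
Ready: c and f. c has the earlier label → c.
f needed a, e, g and j, now all done → f.
Next only i has its prerequisites met → i.
d needed a, c, f, i and j, now all done → d.

e → g → b → a → h → j → c → f → i → d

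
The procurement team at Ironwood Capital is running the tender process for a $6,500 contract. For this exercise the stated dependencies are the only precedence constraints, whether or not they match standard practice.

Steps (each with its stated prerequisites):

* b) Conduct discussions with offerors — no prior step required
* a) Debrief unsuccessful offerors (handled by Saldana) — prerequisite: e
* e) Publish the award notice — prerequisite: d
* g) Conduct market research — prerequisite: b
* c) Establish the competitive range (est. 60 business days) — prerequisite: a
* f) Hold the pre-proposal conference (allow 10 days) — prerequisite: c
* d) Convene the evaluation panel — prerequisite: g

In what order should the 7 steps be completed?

b, g, d, e, a, c, f

b has no prerequisites → b first.
g needed b, now all done → g.
d is the only step now ready → d.
Next only e has its prerequisites met → e.
a needed e, now all done → a.
c is the only step now ready → c.
Next only f has its prerequisites met → f.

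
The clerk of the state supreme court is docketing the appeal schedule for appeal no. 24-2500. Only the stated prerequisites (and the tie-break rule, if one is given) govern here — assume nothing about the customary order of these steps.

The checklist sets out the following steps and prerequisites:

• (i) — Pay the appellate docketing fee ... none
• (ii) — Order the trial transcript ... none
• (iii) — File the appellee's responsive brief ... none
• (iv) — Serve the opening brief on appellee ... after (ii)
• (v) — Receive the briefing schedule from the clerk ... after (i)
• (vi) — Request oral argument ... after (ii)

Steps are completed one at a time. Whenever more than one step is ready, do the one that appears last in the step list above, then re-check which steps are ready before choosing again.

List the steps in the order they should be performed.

(iii) → (ii) → (vi) → (iv) → (i) → (v)

Nothing is required for (iii), (ii) and (i). (iii) is listed later → (iii) first.
Ready: (ii) and (i). (ii) is listed later → (ii).
Ready: (vi), (iv) and (i). (vi) is listed later → (vi).
Ready: (iv) and (i). (iv) is listed later → (iv).
Next only (i) has its prerequisites met → (i).
(v) needed (i), now all done → (v).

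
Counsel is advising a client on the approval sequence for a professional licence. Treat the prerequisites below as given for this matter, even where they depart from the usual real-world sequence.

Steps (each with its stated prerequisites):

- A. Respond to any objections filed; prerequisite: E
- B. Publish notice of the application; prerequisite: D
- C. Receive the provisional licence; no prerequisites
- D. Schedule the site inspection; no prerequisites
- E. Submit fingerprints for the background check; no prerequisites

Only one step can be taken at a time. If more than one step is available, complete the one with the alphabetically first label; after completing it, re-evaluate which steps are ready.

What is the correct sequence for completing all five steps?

C, D, B, E, A

C, D and E have no prerequisites; C has the earlier label, so C is first.
Ready: D and E. D has the earlier label → D.
B now also ready, so the ready set is {B, E}; B has the earlier label → B.
Next only E has its prerequisites met → E.
Next only A has its prerequisites met → A.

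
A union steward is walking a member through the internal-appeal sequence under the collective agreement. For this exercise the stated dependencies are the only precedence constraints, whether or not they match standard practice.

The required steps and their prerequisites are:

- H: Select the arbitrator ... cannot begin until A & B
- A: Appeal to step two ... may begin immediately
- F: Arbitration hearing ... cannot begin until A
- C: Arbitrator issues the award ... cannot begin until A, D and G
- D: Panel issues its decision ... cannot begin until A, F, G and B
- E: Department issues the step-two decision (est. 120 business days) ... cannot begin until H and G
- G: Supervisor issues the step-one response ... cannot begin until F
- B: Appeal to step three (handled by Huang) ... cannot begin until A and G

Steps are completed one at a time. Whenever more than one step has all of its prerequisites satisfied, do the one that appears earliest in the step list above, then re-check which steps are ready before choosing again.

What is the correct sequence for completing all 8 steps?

A, F, G, B, H, D, C, E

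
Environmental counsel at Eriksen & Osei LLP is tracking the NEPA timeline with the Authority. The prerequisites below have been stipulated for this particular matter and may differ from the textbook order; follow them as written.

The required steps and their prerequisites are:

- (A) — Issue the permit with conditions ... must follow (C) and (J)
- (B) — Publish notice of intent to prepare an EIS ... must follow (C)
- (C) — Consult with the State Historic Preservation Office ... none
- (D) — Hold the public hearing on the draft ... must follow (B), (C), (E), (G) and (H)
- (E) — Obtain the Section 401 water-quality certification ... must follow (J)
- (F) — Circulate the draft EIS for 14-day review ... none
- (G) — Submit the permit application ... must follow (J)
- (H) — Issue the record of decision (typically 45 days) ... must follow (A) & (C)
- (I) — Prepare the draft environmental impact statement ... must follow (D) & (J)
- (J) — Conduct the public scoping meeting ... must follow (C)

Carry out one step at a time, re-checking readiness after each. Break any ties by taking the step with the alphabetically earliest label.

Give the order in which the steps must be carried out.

(C) → (B) → (F) → (J) → (A) → (E) → (G) → (H) → (D) → (I)

(C) and (F) have no prerequisites; (C) has the earlier label, so (C) is first.
(B), (F) and (J) are all available; (B) has the earlier label → (B).
Now (F) and (J) have their prerequisites met. (F) has the earlier label, so (F) next.
(J) is the only step now ready → (J).
Now (A), (E) and (G) have their prerequisites met. (A) has the earlier label, so (A) next.
Ready: (E), (G) and (H). (E) has the earlier label → (E).
(G) and (H) are both available; (G) has the earlier label → (G).
Next only (H) has its prerequisites met → (H).
(D) needed (B), (C), (E), (G) and (H), now all done → (D).
(I) needed (D) and (J), now all done → (I).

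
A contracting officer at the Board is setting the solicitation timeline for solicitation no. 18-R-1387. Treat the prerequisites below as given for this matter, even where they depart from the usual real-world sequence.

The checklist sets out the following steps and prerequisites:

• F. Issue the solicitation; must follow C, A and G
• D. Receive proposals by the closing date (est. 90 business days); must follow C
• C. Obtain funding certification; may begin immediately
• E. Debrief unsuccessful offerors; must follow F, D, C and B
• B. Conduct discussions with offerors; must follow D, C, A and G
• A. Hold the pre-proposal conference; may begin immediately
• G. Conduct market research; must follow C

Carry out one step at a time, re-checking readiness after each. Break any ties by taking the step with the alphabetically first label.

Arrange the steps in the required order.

Nothing is required for A and C. A has the earlier label → A first.
Next only C has its prerequisites met → C.
Now D and G have their prerequisites met. D has the earlier label, so D next.
G needed C, now all done → G.
Now B and F have their prerequisites met. B has the earlier label, so B next.
F needed A, C and G, now all done → F.
E needed B, C, D and F, now all done → E.

A, C, D, G, B, F, E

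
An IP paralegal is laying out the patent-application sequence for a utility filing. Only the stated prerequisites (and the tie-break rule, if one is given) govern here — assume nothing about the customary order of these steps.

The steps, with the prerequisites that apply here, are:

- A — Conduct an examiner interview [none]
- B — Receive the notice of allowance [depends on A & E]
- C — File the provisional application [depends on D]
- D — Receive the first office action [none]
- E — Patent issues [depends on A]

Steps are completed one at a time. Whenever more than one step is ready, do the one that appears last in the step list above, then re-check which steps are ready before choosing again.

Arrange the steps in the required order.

D and A have no prerequisites; D is listed later, so D is first.
C and A are both available; C is listed later → C.
That leaves A as the only ready step → A.
E needed A, now all done → E.
Next only B has its prerequisites met → B.

D C A E B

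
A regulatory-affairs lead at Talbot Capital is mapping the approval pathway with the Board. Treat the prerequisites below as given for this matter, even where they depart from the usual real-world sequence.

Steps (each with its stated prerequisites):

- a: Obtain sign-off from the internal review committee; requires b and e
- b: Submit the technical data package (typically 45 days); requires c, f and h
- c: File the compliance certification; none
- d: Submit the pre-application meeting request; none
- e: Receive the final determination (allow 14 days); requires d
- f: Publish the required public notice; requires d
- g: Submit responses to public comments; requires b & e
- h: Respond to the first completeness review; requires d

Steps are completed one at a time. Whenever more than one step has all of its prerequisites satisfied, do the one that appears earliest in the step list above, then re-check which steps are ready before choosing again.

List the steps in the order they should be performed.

c d e f h b a g

c and d have no prerequisites; c is listed earlier, so c is first.
That leaves d as the only ready step → d.
e, f and h are all available; e is listed earlier → e.
Ready: f and h. f is listed earlier → f.
h is the only step now ready → h.
That leaves b as the only ready step → b.
Ready: a and g. a is listed earlier → a.
That leaves g as the only ready step → g.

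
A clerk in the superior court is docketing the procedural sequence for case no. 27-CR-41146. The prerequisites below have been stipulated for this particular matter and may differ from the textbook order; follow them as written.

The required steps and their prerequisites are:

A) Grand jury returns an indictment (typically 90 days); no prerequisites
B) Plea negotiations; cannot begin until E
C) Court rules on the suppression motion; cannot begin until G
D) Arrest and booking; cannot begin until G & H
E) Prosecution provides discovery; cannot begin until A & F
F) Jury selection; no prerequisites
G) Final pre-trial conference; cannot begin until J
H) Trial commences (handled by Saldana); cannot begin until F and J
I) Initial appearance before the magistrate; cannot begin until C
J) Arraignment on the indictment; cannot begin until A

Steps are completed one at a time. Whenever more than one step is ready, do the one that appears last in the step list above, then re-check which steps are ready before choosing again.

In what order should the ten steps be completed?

F A J H G E D C I B

F and A have no prerequisites; F is listed later, so F is first.
Next only A has its prerequisites met → A.
Now J and E have their prerequisites met. J is listed later, so J next.
H and G now also ready, so the ready set is {H, G, E}; H is listed later → H.
Now G and E have their prerequisites met. G is listed later, so G next.
D and C now also ready, so the ready set is {E, D, C}; E is listed later → E.
Now D, C and B have their prerequisites met. D is listed later, so D next.
Now C and B have their prerequisites met. C is listed later, so C next.
Now I and B have their prerequisites met. I is listed later, so I next.
B is the only step now ready → B.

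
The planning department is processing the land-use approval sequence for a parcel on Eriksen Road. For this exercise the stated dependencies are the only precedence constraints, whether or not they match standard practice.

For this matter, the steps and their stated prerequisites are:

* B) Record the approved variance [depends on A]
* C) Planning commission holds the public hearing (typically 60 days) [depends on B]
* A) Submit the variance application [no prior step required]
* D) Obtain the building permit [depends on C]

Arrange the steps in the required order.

A has no prerequisites → A first.
B is the only step now ready → B.
C needed B, now all done → C.
D is the only step now ready → D.

A, B, C, D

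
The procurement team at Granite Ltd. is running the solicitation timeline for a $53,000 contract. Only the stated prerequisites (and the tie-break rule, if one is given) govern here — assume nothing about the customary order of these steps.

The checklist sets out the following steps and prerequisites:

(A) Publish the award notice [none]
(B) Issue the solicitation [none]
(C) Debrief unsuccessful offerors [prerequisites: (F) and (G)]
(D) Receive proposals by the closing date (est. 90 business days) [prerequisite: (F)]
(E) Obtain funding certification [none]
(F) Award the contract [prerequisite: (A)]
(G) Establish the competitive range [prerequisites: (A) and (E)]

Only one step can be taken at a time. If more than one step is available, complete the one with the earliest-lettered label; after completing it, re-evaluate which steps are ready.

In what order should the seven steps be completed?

(A), (B), (E), (F), (D), (G), (C)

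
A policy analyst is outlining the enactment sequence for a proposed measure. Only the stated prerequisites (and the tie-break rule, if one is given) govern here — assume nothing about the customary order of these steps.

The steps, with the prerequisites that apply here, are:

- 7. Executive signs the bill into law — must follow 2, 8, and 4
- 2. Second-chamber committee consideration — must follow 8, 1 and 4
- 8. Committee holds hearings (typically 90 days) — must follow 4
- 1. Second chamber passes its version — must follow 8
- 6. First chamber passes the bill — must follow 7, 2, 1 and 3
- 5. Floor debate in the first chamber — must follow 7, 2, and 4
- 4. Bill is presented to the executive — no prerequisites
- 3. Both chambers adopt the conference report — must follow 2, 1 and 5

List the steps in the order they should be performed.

4 8 1 2 7 5 3 6

4 has no prerequisites → 4 first.
8 needed 4, now all done → 8.
Next only 1 has its prerequisites met → 1.
2 needed 8, 1 and 4, now all done → 2.
7 needed 2, 8 and 4, now all done → 7.
5 is the only step now ready → 5.
Next only 3 has its prerequisites met → 3.
Next only 6 has its prerequisites met → 6.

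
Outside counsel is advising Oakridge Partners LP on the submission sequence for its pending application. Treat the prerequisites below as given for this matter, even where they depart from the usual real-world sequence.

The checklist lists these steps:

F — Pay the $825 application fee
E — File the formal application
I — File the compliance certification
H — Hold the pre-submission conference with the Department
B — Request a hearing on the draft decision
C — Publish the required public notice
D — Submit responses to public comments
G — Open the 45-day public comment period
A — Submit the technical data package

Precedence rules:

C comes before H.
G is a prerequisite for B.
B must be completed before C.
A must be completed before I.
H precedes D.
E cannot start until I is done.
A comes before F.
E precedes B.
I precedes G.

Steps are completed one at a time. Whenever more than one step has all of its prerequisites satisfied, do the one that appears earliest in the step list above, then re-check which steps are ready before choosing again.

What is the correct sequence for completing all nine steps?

A has no prerequisites → A first.
F and I are both available; F is listed earlier → F.
That leaves I as the only ready step → I.
Ready: E and G. E is listed earlier → E.
G is the only step now ready → G.
B needed E and G, now all done → B.
C needed B, now all done → C.
H is the only step now ready → H.
D needed H, now all done → D.

A F I E G B C H D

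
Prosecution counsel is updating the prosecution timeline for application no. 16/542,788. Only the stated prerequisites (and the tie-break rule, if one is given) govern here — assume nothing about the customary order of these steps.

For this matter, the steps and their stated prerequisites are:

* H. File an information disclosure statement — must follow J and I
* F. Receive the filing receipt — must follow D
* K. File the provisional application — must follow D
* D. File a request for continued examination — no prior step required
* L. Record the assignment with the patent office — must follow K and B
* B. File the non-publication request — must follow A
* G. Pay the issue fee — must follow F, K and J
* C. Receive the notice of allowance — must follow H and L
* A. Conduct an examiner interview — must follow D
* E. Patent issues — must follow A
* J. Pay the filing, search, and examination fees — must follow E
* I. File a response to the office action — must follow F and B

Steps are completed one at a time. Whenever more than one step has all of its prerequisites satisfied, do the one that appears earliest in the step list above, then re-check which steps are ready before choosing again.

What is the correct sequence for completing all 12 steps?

D has no prerequisites → D first.
Now F, K and A have their prerequisites met. F is listed earlier, so F next.
Now K and A have their prerequisites met. K is listed earlier, so K next.
A needed D, now all done → A.
Now B and E have their prerequisites met. B is listed earlier, so B next.
Ready: L, E and I. L is listed earlier → L.
Now E and I have their prerequisites met. E is listed earlier, so E next.
J now also ready, so the ready set is {J, I}; J is listed earlier → J.
G now also ready, so the ready set is {G, I}; G is listed earlier → G.
I is the only step now ready → I.
That leaves H as the only ready step → H.
C is the only step now ready → C.

D → F → K → A → B → L → E → J → G → I → H → C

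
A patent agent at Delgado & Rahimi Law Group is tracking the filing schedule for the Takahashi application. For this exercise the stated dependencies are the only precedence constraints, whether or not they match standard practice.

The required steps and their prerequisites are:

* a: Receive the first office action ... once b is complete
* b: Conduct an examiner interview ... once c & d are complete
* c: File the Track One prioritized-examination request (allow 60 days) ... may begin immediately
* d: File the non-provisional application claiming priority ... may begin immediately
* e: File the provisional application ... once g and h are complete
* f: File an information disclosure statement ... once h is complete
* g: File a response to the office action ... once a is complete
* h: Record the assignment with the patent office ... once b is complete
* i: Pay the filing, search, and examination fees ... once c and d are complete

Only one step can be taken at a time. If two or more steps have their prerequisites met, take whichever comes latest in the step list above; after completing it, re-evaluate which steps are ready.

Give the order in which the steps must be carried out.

Nothing is required for d and c. d is listed later → d first.
That leaves c as the only ready step → c.
Ready: i and b. i is listed later → i.
b is the only step now ready → b.
Now h and a have their prerequisites met. h is listed later, so h next.
Ready: f and a. f is listed later → f.
a needed b, now all done → a.
g needed a, now all done → g.
Next only e has its prerequisites met → e.

d, c, i, b, h, f, a, g, e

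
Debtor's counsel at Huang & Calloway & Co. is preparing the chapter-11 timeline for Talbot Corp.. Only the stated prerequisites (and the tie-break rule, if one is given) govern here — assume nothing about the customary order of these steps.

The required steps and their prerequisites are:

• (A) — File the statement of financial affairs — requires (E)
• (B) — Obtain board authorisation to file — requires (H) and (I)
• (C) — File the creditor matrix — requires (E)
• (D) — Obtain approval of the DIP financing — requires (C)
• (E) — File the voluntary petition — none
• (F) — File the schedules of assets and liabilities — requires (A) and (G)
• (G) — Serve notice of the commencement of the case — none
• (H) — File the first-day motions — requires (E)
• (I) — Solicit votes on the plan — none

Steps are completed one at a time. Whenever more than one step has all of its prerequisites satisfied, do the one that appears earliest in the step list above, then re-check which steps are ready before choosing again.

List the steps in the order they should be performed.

Nothing is required for (E), (G) and (I). (E) is listed earlier → (E) first.
Ready: (A), (C), (G), (H) and (I). (A) is listed earlier → (A).
(C), (G), (H) and (I) are all available; (C) is listed earlier → (C).
(D), (G), (H) and (I) are all available; (D) is listed earlier → (D).
(G), (H) and (I) are all available; (G) is listed earlier → (G).
(F) now also ready, so the ready set is {(F), (H), (I)}; (F) is listed earlier → (F).
(H) and (I) are both available; (H) is listed earlier → (H).
(I) is the only step now ready → (I).
Next only (B) has its prerequisites met → (B).

(E) → (A) → (C) → (D) → (G) → (F) → (H) → (I) → (B)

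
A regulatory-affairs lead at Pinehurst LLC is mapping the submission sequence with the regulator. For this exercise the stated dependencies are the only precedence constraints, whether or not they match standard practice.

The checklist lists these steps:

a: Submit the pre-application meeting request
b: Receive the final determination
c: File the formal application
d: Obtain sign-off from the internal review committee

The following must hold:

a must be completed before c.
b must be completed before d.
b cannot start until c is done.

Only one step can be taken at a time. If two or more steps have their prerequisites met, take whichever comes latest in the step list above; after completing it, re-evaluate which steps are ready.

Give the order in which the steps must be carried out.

a c b d

Only a has no prerequisites, so it is first.
c is the only step now ready → c.
b is the only step now ready → b.
That leaves d as the only ready step → d.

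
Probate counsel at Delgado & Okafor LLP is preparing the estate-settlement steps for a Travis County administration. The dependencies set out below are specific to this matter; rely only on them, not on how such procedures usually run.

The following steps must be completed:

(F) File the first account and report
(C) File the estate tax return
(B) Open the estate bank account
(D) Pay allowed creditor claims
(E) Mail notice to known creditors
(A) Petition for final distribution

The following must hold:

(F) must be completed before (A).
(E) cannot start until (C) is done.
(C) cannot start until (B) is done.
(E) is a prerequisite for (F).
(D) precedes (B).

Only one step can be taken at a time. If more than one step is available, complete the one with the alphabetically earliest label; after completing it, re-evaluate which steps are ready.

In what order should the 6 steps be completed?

(D) is the only step with nothing outstanding, so it goes first.
(B) is the only step now ready → (B).
Next only (C) has its prerequisites met → (C).
(E) needed (C), now all done → (E).
(F) needed (E), now all done → (F).
(A) needed (F), now all done → (A).

(D), (B), (C), (E), (F), (A)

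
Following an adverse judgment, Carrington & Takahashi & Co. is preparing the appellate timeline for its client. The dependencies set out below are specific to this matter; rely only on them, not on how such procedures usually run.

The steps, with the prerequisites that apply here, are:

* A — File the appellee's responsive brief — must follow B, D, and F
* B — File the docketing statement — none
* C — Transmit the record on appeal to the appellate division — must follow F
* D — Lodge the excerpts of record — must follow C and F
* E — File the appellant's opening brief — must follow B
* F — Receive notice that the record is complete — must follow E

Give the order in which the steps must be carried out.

Only B has no prerequisites, so it is first.
E needed B, now all done → E.
F needed E, now all done → F.
C is the only step now ready → C.
D needed C and F, now all done → D.
That leaves A as the only ready step → A.

B, E, F, C, D, A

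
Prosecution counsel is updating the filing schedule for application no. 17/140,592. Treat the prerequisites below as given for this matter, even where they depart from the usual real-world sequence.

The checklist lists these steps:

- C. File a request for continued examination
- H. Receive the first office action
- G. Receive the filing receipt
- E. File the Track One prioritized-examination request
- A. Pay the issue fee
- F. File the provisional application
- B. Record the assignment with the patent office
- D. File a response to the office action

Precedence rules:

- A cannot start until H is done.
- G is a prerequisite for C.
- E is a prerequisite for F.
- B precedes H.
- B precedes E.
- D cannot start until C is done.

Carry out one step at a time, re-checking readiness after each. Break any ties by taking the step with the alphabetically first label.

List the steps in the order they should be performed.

B, E, F, G, C, D, H, A

Nothing is required for B and G. B has the earlier label → B first.
Now E, G and H have their prerequisites met. E has the earlier label, so E next.
Ready: F, G and H. F has the earlier label → F.
G and H are both available; G has the earlier label → G.
C now also ready, so the ready set is {C, H}; C has the earlier label → C.
Now D and H have their prerequisites met. D has the earlier label, so D next.
That leaves H as the only ready step → H.
A needed H, now all done → A.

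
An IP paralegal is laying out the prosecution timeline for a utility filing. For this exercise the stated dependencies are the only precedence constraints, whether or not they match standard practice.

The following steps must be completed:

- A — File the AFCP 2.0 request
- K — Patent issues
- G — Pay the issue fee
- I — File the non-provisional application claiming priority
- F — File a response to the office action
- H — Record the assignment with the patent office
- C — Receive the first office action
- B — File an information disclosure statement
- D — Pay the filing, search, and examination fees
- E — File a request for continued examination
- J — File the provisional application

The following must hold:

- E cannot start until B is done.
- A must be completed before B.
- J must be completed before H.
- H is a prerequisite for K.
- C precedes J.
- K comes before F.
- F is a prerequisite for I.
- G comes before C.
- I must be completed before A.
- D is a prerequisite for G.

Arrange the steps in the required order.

Only D has no prerequisites, so it is first.
G is the only step now ready → G.
C needed G, now all done → C.
J needed C, now all done → J.
H needed J, now all done → H.
That leaves K as the only ready step → K.
That leaves F as the only ready step → F.
I is the only step now ready → I.
A needed I, now all done → A.
B needed A, now all done → B.
Next only E has its prerequisites met → E.

D → G → C → J → H → K → F → I → A → B → E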